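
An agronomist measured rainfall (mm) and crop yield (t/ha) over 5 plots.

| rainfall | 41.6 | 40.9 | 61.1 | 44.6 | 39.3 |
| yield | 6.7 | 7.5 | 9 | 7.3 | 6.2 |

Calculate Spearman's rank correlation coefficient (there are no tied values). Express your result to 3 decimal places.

0.700

Rank rainfall: 3, 2, 5, 4, 1
Rank yield: 2, 4, 5, 3, 1
d = rank(rainfall) − rank(yield): 1, -2, 0, 1, 0; Σd² = 6
ρ = 1 − 6Σd² / [n(n²−1)] = 1 − 6×6 / (5×24) = 1 − 36/120 ≈ 0.700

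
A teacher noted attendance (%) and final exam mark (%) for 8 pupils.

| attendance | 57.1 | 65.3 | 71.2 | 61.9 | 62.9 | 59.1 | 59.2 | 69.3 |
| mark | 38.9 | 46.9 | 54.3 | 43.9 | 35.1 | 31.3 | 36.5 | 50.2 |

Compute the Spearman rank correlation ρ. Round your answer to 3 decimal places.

Rank attendance: 1, 6, 8, 4, 5, 2, 3, 7
Rank mark: 4, 6, 8, 5, 2, 1, 3, 7
d = rank(attendance) − rank(mark): -3, 0, 0, -1, 3, 1, 0, 0; Σd² = 20
ρ = 1 − 6Σd² / [n(n²−1)] = 1 − 6×20 / (8×63) = 1 − 120/504 ≈ 0.762

0.762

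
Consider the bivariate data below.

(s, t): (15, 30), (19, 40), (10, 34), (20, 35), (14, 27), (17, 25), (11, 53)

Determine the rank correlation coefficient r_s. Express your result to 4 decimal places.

0.0000

Rank s: 4, 6, 1, 7, 3, 5, 2
Rank t: 3, 6, 4, 5, 2, 1, 7
d = rank(s) − rank(t): 1, 0, -3, 2, 1, 4, -5; Σd² = 56
ρ = 1 − 6Σd² / [n(n²−1)] = 1 − 6×56 / (7×48) = 1 − 336/336 ≈ 0.0000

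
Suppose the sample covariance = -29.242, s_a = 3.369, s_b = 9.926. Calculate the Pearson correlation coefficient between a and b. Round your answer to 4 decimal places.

r = Cov(a,b) / (s_a · s_b) = -29.242 / (3.369 × 9.926)
  = -29.242 / 33.4407 ≈ -0.8744

-0.8744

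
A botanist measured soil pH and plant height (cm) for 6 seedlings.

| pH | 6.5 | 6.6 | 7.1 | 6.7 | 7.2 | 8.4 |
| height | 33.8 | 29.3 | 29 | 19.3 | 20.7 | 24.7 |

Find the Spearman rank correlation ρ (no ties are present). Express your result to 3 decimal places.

-0.600

Rank pH: 1, 2, 4, 3, 5, 6
Rank height: 6, 5, 4, 1, 2, 3
d = rank(pH) − rank(height): -5, -3, 0, 2, 3, 3; Σd² = 56
ρ = 1 − 6Σd² / [n(n²−1)] = 1 − 6×56 / (6×35) = 1 − 336/210 ≈ -0.600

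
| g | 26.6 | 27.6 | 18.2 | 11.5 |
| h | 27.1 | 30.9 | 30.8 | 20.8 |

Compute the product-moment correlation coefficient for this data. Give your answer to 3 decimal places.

0.691

n = 4, Σg = 83.9, Σh = 109.6, Σg² = 1932.81, Σh² = 3070.5, Σgh = 2373.46
nΣgh − ΣgΣh = 9493.84 − 9195.44 = 298.4
nΣg² − (Σg)² = 7731.24 − 7039.21 = 692.03; nΣh² − (Σh)² = 12282 − 12012.16 = 269.84
r = 298.4 / √(692.03 × 269.84) = 298.4 / 432.1312 ≈ 0.691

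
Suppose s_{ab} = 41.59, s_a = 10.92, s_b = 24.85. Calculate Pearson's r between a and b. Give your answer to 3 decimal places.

0.153

r = Cov(a,b) / (s_a · s_b) = 41.59 / (10.92 × 24.85)
  = 41.59 / 271.3620 ≈ 0.153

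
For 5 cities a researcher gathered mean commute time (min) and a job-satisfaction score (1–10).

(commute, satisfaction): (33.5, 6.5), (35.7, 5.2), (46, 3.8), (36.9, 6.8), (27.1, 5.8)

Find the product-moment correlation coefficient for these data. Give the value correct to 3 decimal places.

n = 5, Σx = 179.2, Σy = 28.1, Σx² = 6608.76, Σy² = 163.61, Σxy = 986.29
nΣxy − ΣxΣy = 4931.45 − 5035.52 = -104.07
nΣx² − (Σx)² = 33043.8 − 32112.64 = 931.16; nΣy² − (Σy)² = 818.05 − 789.61 = 28.44
r = -104.07 / √(931.16 × 28.44) = -104.07 / 162.7335 ≈ -0.640

-0.640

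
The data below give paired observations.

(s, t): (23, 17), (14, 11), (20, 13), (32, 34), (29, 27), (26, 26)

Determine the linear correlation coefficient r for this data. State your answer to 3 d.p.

n = 6, Σs = 144, Σt = 128, Σs² = 3666, Σt² = 3140, Σst = 3352
nΣst − ΣsΣt = 20112 − 18432 = 1680
nΣs² − (Σs)² = 21996 − 20736 = 1260; nΣt² − (Σt)² = 18840 − 16384 = 2456
r = 1680 / √(1260 × 2456) = 1680 / 1759.1362 ≈ 0.955

0.955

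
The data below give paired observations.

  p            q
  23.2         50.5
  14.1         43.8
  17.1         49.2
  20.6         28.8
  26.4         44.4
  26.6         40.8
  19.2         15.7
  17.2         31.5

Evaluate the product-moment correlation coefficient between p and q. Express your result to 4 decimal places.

n = 8, Σp = 164.4, Σq = 304.7, Σp² = 3522.82, Σq² = 12593.51, Σpq = 6324.46
nΣpq − ΣpΣq = 50595.68 − 50092.68 = 503
nΣp² − (Σp)² = 28182.56 − 27027.36 = 1155.2; nΣq² − (Σq)² = 100748.08 − 92842.09 = 7905.99
r = 503 / √(1155.2 × 7905.99) = 503 / 3022.0853 ≈ 0.1664

0.1664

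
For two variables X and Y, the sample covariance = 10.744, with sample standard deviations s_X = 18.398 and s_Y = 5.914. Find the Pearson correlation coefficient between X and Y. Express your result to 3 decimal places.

r = Cov(X,Y) / (s_X · s_Y) = 10.744 / (18.398 × 5.914)
  = 10.744 / 108.8058 ≈ 0.099

0.099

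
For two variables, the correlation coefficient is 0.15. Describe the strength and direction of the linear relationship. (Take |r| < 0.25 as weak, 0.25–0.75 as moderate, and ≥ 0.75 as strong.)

weak positive

r = 0.15 > 0 so the relationship is positive.
|r| = 0.15, which falls in the weak range.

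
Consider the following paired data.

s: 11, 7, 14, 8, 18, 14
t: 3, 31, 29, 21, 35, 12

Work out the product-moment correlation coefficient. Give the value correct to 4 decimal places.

0.1955

n = 6, Σs = 72, Σt = 131, Σs² = 950, Σt² = 3621, Σst = 1622
nΣst − ΣsΣt = 9732 − 9432 = 300
nΣs² − (Σs)² = 5700 − 5184 = 516; nΣt² − (Σt)² = 21726 − 17161 = 4565
r = 300 / √(516 × 4565) = 300 / 1534.7769 ≈ 0.1955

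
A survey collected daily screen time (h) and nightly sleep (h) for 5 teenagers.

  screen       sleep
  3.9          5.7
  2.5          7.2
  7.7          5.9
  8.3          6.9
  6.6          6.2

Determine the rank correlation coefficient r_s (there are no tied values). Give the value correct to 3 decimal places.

-0.100

Rank screen: 2, 1, 4, 5, 3
Rank sleep: 1, 5, 2, 4, 3
d = rank(screen) − rank(sleep): 1, -4, 2, 1, 0; Σd² = 22
ρ = 1 − 6Σd² / [n(n²−1)] = 1 − 6×22 / (5×24) = 1 − 132/120 ≈ -0.100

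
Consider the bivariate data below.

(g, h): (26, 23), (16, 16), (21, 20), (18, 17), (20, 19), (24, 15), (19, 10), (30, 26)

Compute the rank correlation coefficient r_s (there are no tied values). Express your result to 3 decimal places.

0.643

Rank g: 7, 1, 5, 2, 4, 6, 3, 8
Rank h: 7, 3, 6, 4, 5, 2, 1, 8
d = rank(g) − rank(h): 0, -2, -1, -2, -1, 4, 2, 0; Σd² = 30
ρ = 1 − 6Σd² / [n(n²−1)] = 1 − 6×30 / (8×63) = 1 − 180/504 ≈ 0.643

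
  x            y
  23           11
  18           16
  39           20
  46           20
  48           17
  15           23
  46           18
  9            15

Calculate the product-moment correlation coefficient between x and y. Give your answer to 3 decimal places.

0.233

n = 8, Σx = 244, Σy = 140, Σx² = 9216, Σy² = 2544, Σxy = 4365
nΣxy − ΣxΣy = 34920 − 34160 = 760
nΣx² − (Σx)² = 73728 − 59536 = 14192; nΣy² − (Σy)² = 20352 − 19600 = 752
r = 760 / √(14192 × 752) = 760 / 3266.8615 ≈ 0.233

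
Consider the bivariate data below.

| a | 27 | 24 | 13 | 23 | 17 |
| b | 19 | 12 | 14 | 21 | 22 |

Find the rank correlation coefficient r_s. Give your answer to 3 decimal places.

Rank a: 5, 4, 1, 3, 2
Rank b: 3, 1, 2, 4, 5
d = rank(a) − rank(b): 2, 3, -1, -1, -3; Σd² = 24
ρ = 1 − 6Σd² / [n(n²−1)] = 1 − 6×24 / (5×24) = 1 − 144/120 ≈ -0.200

-0.200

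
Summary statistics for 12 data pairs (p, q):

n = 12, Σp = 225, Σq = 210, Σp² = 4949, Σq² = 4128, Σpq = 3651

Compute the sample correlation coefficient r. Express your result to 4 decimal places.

-0.4981

r = (nΣpq − ΣpΣq) / √[(nΣp² − (Σp)²)(nΣq² − (Σq)²)]
Numerator: 12×3651 − 225×210 = -3438
Denominator: √[(59388 − 50625)(49536 − 44100)] = √[8763 × 5436] = 6901.8597
r = -3438 / 6901.8597 ≈ -0.4981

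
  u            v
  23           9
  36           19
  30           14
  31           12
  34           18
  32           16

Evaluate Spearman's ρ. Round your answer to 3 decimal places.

Rank u: 1, 6, 2, 3, 5, 4
Rank v: 1, 6, 3, 2, 5, 4
d = rank(u) − rank(v): 0, 0, -1, 1, 0, 0; Σd² = 2
ρ = 1 − 6Σd² / [n(n²−1)] = 1 − 6×2 / (6×35) = 1 − 12/210 ≈ 0.943

0.943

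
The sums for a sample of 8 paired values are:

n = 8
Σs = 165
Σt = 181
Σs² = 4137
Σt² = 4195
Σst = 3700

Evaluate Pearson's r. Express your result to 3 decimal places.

-0.122

r = (nΣst − ΣsΣt) / √[(nΣs² − (Σs)²)(nΣt² − (Σt)²)]
Numerator: 8×3700 − 165×181 = -265
Denominator: √[(33096 − 27225)(33560 − 32761)] = √[5871 × 799] = 2165.8553
r = -265 / 2165.8553 ≈ -0.122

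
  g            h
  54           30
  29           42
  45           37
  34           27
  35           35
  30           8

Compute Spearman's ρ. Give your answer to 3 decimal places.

-0.029

Rank g: 6, 1, 5, 3, 4, 2
Rank h: 3, 6, 5, 2, 4, 1
d = rank(g) − rank(h): 3, -5, 0, 1, 0, 1; Σd² = 36
ρ = 1 − 6Σd² / [n(n²−1)] = 1 − 6×36 / (6×35) = 1 − 216/210 ≈ -0.029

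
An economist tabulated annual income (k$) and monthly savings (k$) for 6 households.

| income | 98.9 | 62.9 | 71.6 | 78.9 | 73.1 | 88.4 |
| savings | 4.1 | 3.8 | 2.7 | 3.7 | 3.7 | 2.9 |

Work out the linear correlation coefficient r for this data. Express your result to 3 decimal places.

0.173

n = 6, Σx = 473.8, Σy = 20.9, Σx² = 38247.56, Σy² = 74.33, Σxy = 1656.59
nΣxy − ΣxΣy = 9939.54 − 9902.42 = 37.12
nΣx² − (Σx)² = 229485.36 − 224486.44 = 4998.92; nΣy² − (Σy)² = 445.98 − 436.81 = 9.17
r = 37.12 / √(4998.92 × 9.17) = 37.12 / 214.1030 ≈ 0.173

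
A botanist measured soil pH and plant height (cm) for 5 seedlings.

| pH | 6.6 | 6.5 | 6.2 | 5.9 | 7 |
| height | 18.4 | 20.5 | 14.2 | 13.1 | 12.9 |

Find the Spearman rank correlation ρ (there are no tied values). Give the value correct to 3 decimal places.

Rank pH: 4, 3, 2, 1, 5
Rank height: 4, 5, 3, 2, 1
d = rank(pH) − rank(height): 0, -2, -1, -1, 4; Σd² = 22
ρ = 1 − 6Σd² / [n(n²−1)] = 1 − 6×22 / (5×24) = 1 − 132/120 ≈ -0.100

-0.100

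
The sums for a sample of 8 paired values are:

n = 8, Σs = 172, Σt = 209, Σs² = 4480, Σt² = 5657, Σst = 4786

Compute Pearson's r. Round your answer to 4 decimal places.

0.7455

r = (nΣst − ΣsΣt) / √[(nΣs² − (Σs)²)(nΣt² − (Σt)²)]
Numerator: 8×4786 − 172×209 = 2340
Denominator: √[(35840 − 29584)(45256 − 43681)] = √[6256 × 1575] = 3138.9807
r = 2340 / 3138.9807 ≈ 0.7455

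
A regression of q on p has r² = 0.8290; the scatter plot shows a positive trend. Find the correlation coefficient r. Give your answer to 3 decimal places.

0.910

|r| = √0.8290 = 0.910
The association is positive, so r = 0.910.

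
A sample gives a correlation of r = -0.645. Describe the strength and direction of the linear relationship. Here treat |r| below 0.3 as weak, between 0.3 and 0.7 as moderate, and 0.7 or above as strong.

moderate negative

r = -0.645 < 0 so the relationship is negative.
|r| = 0.645, which falls in the moderate range.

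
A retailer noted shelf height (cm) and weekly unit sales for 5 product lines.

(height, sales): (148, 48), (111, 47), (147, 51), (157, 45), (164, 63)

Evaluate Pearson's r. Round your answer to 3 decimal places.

n = 5, Σx = 727, Σy = 254, Σx² = 107379, Σy² = 13108, Σxy = 37215
nΣxy − ΣxΣy = 186075 − 184658 = 1417
nΣx² − (Σx)² = 536895 − 528529 = 8366; nΣy² − (Σy)² = 65540 − 64516 = 1024
r = 1417 / √(8366 × 1024) = 1417 / 2926.9069 ≈ 0.484

0.484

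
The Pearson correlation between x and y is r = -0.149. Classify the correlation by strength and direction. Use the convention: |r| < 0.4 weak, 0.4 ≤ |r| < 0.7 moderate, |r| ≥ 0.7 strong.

weak negative

r = -0.149 < 0 so the relationship is negative.
|r| = 0.149, which falls in the weak range.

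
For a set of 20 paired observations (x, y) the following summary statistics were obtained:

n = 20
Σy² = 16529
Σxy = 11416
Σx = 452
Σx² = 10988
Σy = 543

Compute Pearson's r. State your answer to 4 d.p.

-0.7283

r = (nΣxy − ΣxΣy) / √[(nΣx² − (Σx)²)(nΣy² − (Σy)²)]
Numerator: 20×11416 − 452×543 = -17116
Denominator: √[(219760 − 204304)(330580 − 294849)] = √[15456 × 35731] = 23500.1774
r = -17116 / 23500.1774 ≈ -0.7283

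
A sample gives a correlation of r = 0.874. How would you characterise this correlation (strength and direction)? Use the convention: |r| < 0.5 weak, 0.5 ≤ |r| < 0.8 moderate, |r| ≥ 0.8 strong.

strong positive

r = 0.874 > 0 so the relationship is positive.
|r| = 0.874, which falls in the strong range.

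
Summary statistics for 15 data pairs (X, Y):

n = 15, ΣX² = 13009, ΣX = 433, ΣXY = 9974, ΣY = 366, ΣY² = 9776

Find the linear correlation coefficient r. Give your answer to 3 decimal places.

r = (nΣXY − ΣXΣY) / √[(nΣX² − (ΣX)²)(nΣY² − (ΣY)²)]
Numerator: 15×9974 − 433×366 = -8868
Denominator: √[(195135 − 187489)(146640 − 133956)] = √[7646 × 12684] = 9847.9370
r = -8868 / 9847.9370 ≈ -0.900

-0.900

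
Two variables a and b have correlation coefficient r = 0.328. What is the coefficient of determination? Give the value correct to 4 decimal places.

r² = (0.328)² = 0.1076

0.1076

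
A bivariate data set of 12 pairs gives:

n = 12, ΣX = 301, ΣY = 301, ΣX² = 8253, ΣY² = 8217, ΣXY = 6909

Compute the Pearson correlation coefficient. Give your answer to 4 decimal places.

-0.9363

r = (nΣXY − ΣXΣY) / √[(nΣX² − (ΣX)²)(nΣY² − (ΣY)²)]
Numerator: 12×6909 − 301×301 = -7693
Denominator: √[(99036 − 90601)(98604 − 90601)] = √[8435 × 8003] = 8216.1612
r = -7693 / 8216.1612 ≈ -0.9363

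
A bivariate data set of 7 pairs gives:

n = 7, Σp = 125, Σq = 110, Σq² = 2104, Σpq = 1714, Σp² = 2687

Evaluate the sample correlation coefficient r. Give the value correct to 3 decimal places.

-0.606

r = (nΣpq − ΣpΣq) / √[(nΣp² − (Σp)²)(nΣq² − (Σq)²)]
Numerator: 7×1714 − 125×110 = -1752
Denominator: √[(18809 − 15625)(14728 − 12100)] = √[3184 × 2628] = 2892.6721
r = -1752 / 2892.6721 ≈ -0.606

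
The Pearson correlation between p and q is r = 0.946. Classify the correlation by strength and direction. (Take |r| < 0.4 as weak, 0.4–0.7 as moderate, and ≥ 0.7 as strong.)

r = 0.946 > 0 so the relationship is positive.
|r| = 0.946, which falls in the strong range.

strong positive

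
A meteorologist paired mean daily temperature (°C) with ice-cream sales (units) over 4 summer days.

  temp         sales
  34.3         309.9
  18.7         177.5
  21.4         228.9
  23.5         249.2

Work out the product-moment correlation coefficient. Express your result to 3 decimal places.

0.955

n = 4, Σx = 97.9, Σy = 965.5, Σx² = 2536.39, Σy² = 242040.11, Σxy = 24703.48
nΣxy − ΣxΣy = 98813.92 − 94522.45 = 4291.47
nΣx² − (Σx)² = 10145.56 − 9584.41 = 561.15; nΣy² − (Σy)² = 968160.44 − 932190.25 = 35970.19
r = 4291.47 / √(561.15 × 35970.19) = 4291.47 / 4492.7355 ≈ 0.955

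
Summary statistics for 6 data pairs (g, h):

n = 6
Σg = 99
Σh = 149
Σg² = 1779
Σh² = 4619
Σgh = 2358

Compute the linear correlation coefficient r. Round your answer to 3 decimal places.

r = (nΣgh − ΣgΣh) / √[(nΣg² − (Σg)²)(nΣh² − (Σh)²)]
Numerator: 6×2358 − 99×149 = -603
Denominator: √[(10674 − 9801)(27714 − 22201)] = √[873 × 5513] = 2193.8206
r = -603 / 2193.8206 ≈ -0.275

-0.275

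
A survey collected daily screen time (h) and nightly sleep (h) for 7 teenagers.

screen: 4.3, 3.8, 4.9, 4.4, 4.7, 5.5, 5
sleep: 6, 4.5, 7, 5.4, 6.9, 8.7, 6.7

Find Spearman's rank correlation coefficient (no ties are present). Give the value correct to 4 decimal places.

Rank screen: 2, 1, 5, 3, 4, 7, 6
Rank sleep: 3, 1, 6, 2, 5, 7, 4
d = rank(screen) − rank(sleep): -1, 0, -1, 1, -1, 0, 2; Σd² = 8
ρ = 1 − 6Σd² / [n(n²−1)] = 1 − 6×8 / (7×48) = 1 − 48/336 ≈ 0.8571

0.8571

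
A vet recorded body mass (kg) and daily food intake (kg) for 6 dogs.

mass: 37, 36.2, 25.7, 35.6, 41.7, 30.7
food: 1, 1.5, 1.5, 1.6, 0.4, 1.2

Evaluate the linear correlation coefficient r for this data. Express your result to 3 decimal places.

n = 6, Σx = 206.9, Σy = 7.2, Σx² = 7288.67, Σy² = 9.66, Σxy = 240.33
nΣxy − ΣxΣy = 1441.98 − 1489.68 = -47.7
nΣx² − (Σx)² = 43732.02 − 42807.61 = 924.41; nΣy² − (Σy)² = 57.96 − 51.84 = 6.12
r = -47.7 / √(924.41 × 6.12) = -47.7 / 75.2156 ≈ -0.634

-0.634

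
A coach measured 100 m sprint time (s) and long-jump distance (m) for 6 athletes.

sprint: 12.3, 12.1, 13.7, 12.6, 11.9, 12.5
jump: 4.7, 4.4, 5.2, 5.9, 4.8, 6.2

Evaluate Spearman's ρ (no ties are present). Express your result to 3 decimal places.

0.600

Rank sprint: 3, 2, 6, 5, 1, 4
Rank jump: 2, 1, 4, 5, 3, 6
d = rank(sprint) − rank(jump): 1, 1, 2, 0, -2, -2; Σd² = 14
ρ = 1 − 6Σd² / [n(n²−1)] = 1 − 6×14 / (6×35) = 1 − 84/210 ≈ 0.600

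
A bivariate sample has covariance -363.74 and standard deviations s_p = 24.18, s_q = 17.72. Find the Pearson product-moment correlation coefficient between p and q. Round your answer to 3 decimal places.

-0.849

r = Cov(p,q) / (s_p · s_q) = -363.74 / (24.18 × 17.72)
  = -363.74 / 428.4696 ≈ -0.849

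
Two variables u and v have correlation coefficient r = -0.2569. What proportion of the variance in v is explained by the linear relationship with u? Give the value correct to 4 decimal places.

r² = (-0.2569)² = 0.0660

0.0660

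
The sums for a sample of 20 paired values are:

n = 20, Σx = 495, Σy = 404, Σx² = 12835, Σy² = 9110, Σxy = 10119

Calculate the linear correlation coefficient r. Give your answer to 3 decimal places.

r = (nΣxy − ΣxΣy) / √[(nΣx² − (Σx)²)(nΣy² − (Σy)²)]
Numerator: 20×10119 − 495×404 = 2400
Denominator: √[(256700 − 245025)(182200 − 163216)] = √[11675 × 18984] = 14887.5183
r = 2400 / 14887.5183 ≈ 0.161

0.161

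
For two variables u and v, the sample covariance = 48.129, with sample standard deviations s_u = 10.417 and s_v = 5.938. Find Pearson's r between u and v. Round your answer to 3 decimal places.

r = Cov(u,v) / (s_u · s_v) = 48.129 / (10.417 × 5.938)
  = 48.129 / 61.8561 ≈ 0.778

0.778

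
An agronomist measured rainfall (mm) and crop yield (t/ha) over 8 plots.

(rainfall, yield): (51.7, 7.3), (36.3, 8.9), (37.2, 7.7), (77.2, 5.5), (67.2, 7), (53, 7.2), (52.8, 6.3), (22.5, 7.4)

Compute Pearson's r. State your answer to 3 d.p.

n = 8, Σx = 397.9, Σy = 57.3, Σx² = 21953.19, Σy² = 417.33, Σxy = 2762.66
nΣxy − ΣxΣy = 22101.28 − 22799.67 = -698.39
nΣx² − (Σx)² = 175625.52 − 158324.41 = 17301.11; nΣy² − (Σy)² = 3338.64 − 3283.29 = 55.35
r = -698.39 / √(17301.11 × 55.35) = -698.39 / 978.5788 ≈ -0.714

-0.714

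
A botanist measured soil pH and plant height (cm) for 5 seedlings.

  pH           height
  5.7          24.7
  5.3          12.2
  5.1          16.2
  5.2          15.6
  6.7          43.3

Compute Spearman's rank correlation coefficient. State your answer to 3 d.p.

0.600

Rank pH: 4, 3, 1, 2, 5
Rank height: 4, 1, 3, 2, 5
d = rank(pH) − rank(height): 0, 2, -2, 0, 0; Σd² = 8
ρ = 1 − 6Σd² / [n(n²−1)] = 1 − 6×8 / (5×24) = 1 − 48/120 ≈ 0.600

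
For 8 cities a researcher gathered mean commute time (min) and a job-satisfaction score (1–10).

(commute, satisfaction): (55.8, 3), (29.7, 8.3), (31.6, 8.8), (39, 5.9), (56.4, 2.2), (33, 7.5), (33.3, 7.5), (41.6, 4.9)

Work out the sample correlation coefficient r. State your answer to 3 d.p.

n = 8, Σx = 320.4, Σy = 48.1, Σx² = 13624.7, Σy² = 331.49, Σxy = 1747.26
nΣxy − ΣxΣy = 13978.08 − 15411.24 = -1433.16
nΣx² − (Σx)² = 108997.6 − 102656.16 = 6341.44; nΣy² − (Σy)² = 2651.92 − 2313.61 = 338.31
r = -1433.16 / √(6341.44 × 338.31) = -1433.16 / 1464.7090 ≈ -0.978

-0.978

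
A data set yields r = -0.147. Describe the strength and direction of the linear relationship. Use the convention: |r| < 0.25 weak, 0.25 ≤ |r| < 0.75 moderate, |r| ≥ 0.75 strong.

r = -0.147 < 0 so the relationship is negative.
|r| = 0.147, which falls in the weak range.

weak negative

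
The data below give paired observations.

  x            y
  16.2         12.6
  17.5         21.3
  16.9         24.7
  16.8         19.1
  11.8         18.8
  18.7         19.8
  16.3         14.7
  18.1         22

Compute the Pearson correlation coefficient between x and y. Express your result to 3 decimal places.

0.259

n = 8, Σx = 132.3, Σy = 153, Σx² = 2218.77, Σy² = 3032.92, Σxy = 2545.09
nΣxy − ΣxΣy = 20360.72 − 20241.9 = 118.82
nΣx² − (Σx)² = 17750.16 − 17503.29 = 246.87; nΣy² − (Σy)² = 24263.36 − 23409 = 854.36
r = 118.82 / √(246.87 × 854.36) = 118.82 / 459.2558 ≈ 0.259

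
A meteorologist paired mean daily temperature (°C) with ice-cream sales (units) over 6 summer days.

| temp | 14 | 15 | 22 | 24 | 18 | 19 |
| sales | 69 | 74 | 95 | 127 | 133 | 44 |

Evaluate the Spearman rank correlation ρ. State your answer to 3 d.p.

0.371

Rank temp: 1, 2, 5, 6, 3, 4
Rank sales: 2, 3, 4, 5, 6, 1
d = rank(temp) − rank(sales): -1, -1, 1, 1, -3, 3; Σd² = 22
ρ = 1 − 6Σd² / [n(n²−1)] = 1 − 6×22 / (6×35) = 1 − 132/210 ≈ 0.371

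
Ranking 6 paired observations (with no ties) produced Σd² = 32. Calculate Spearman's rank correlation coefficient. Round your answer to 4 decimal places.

0.0857

ρ = 1 − 6Σd² / [n(n²−1)] = 1 − 6×32 / (6×35)
  = 1 − 192/210 = 1 − 0.91429 ≈ 0.0857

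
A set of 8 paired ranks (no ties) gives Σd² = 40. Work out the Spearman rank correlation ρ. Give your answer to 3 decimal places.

0.524

ρ = 1 − 6Σd² / [n(n²−1)] = 1 − 6×40 / (8×63)
  = 1 − 240/504 = 1 − 0.4762 ≈ 0.524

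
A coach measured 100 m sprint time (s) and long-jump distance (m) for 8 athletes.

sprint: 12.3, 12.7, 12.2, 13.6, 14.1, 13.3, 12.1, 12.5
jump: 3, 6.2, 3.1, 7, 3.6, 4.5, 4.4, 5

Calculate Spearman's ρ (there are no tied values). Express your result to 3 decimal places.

Rank sprint: 3, 5, 2, 7, 8, 6, 1, 4
Rank jump: 1, 7, 2, 8, 3, 5, 4, 6
d = rank(sprint) − rank(jump): 2, -2, 0, -1, 5, 1, -3, -2; Σd² = 48
ρ = 1 − 6Σd² / [n(n²−1)] = 1 − 6×48 / (8×63) = 1 − 288/504 ≈ 0.429

0.429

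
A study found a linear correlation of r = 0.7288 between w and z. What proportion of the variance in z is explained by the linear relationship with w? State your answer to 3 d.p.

0.531

r² = (0.7288)² = 0.531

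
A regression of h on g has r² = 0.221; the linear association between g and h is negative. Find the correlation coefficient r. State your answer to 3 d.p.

-0.470

|r| = √0.221 = 0.470
The association is negative, so r = −0.470.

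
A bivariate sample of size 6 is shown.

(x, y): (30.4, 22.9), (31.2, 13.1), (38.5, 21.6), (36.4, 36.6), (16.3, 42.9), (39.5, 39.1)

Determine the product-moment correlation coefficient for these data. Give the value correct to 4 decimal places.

-0.2663

n = 6, Σx = 192.3, Σy = 176.2, Σx² = 6530.75, Σy² = 5871.36, Σxy = 5512.44
nΣxy − ΣxΣy = 33074.64 − 33883.26 = -808.62
nΣx² − (Σx)² = 39184.5 − 36979.29 = 2205.21; nΣy² − (Σy)² = 35228.16 − 31046.44 = 4181.72
r = -808.62 / √(2205.21 × 4181.72) = -808.62 / 3036.7039 ≈ -0.2663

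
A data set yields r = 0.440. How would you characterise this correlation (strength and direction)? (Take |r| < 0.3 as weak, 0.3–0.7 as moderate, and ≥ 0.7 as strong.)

moderate positive

r = 0.440 > 0 so the relationship is positive.
|r| = 0.440, which falls in the moderate range.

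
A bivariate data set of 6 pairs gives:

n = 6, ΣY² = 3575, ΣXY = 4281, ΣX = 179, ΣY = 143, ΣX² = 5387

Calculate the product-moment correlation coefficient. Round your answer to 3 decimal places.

0.168

r = (nΣXY − ΣXΣY) / √[(nΣX² − (ΣX)²)(nΣY² − (ΣY)²)]
Numerator: 6×4281 − 179×143 = 89
Denominator: √[(32322 − 32041)(21450 − 20449)] = √[281 × 1001] = 530.3593
r = 89 / 530.3593 ≈ 0.168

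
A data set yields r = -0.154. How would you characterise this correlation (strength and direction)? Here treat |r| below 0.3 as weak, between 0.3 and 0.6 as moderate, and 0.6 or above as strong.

weak negative

r = -0.154 < 0 so the relationship is negative.
|r| = 0.154, which falls in the weak range.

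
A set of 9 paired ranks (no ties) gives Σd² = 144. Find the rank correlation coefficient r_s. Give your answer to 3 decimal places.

-0.200

ρ = 1 − 6Σd² / [n(n²−1)] = 1 − 6×144 / (9×80)
  = 1 − 864/720 = 1 − 1.2000 ≈ -0.200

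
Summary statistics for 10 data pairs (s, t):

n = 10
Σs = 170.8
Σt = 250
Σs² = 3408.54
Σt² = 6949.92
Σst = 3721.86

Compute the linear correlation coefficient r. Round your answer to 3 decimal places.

-0.935

r = (nΣst − ΣsΣt) / √[(nΣs² − (Σs)²)(nΣt² − (Σt)²)]
Numerator: 10×3721.86 − 170.8×250 = -5481.4
Denominator: √[(34085.4 − 29172.64)(69499.2 − 62500)] = √[4912.76 × 6999.2] = 5863.9057
r = -5481.4 / 5863.9057 ≈ -0.935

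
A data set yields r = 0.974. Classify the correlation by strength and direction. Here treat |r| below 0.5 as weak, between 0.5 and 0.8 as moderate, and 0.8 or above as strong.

r = 0.974 > 0 so the relationship is positive.
|r| = 0.974, which falls in the strong range.

strong positive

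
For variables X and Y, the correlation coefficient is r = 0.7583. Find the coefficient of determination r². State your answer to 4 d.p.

0.5750

r² = (0.7583)² = 0.5750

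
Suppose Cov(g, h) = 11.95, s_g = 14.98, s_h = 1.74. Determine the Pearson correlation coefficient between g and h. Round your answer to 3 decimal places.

0.458

r = Cov(g,h) / (s_g · s_h) = 11.95 / (14.98 × 1.74)
  = 11.95 / 26.0652 ≈ 0.458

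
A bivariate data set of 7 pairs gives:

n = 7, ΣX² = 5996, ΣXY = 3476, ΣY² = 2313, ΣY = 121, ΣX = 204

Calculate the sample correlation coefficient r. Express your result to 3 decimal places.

r = (nΣXY − ΣXΣY) / √[(nΣX² − (ΣX)²)(nΣY² − (ΣY)²)]
Numerator: 7×3476 − 204×121 = -352
Denominator: √[(41972 − 41616)(16191 − 14641)] = √[356 × 1550] = 742.8324
r = -352 / 742.8324 ≈ -0.474

-0.474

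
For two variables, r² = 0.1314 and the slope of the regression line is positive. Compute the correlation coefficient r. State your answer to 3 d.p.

0.362

|r| = √0.1314 = 0.362
The association is positive, so r = 0.362.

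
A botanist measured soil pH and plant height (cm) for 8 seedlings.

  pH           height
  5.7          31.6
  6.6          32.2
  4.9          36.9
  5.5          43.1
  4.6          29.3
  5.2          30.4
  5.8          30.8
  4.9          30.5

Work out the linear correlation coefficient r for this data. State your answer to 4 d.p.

n = 8, Σx = 43.2, Σy = 264.8, Σx² = 236.16, Σy² = 8916.16, Σxy = 1431.45
nΣxy − ΣxΣy = 11451.6 − 11439.36 = 12.24
nΣx² − (Σx)² = 1889.28 − 1866.24 = 23.04; nΣy² − (Σy)² = 71329.28 − 70119.04 = 1210.24
r = 12.24 / √(23.04 × 1210.24) = 12.24 / 166.9848 ≈ 0.0733

0.0733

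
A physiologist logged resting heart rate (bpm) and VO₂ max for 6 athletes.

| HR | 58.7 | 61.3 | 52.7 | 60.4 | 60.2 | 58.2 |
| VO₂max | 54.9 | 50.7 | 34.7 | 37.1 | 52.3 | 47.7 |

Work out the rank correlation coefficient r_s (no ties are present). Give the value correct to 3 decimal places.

0.314

Rank HR: 3, 6, 1, 5, 4, 2
Rank VO₂max: 6, 4, 1, 2, 5, 3
d = rank(HR) − rank(VO₂max): -3, 2, 0, 3, -1, -1; Σd² = 24
ρ = 1 − 6Σd² / [n(n²−1)] = 1 − 6×24 / (6×35) = 1 − 144/210 ≈ 0.314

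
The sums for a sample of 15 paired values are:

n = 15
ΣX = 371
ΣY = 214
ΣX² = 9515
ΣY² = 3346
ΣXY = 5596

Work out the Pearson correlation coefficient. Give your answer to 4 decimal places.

r = (nΣXY − ΣXΣY) / √[(nΣX² − (ΣX)²)(nΣY² − (ΣY)²)]
Numerator: 15×5596 − 371×214 = 4546
Denominator: √[(142725 − 137641)(50190 − 45796)] = √[5084 × 4394] = 4726.4253
r = 4546 / 4726.4253 ≈ 0.9618

0.9618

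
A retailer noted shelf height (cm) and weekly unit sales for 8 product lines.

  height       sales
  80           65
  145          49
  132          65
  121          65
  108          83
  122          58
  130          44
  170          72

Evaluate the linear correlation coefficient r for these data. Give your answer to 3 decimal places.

n = 8, Σx = 1008, Σy = 501, Σx² = 131838, Σy² = 32449, Σxy = 62750
nΣxy − ΣxΣy = 502000 − 505008 = -3008
nΣx² − (Σx)² = 1054704 − 1016064 = 38640; nΣy² − (Σy)² = 259592 − 251001 = 8591
r = -3008 / √(38640 × 8591) = -3008 / 18219.6663 ≈ -0.165

-0.165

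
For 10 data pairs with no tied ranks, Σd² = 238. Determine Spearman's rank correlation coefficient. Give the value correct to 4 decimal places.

-0.4424

ρ = 1 − 6Σd² / [n(n²−1)] = 1 − 6×238 / (10×99)
  = 1 − 1428/990 = 1 − 1.44242 ≈ -0.4424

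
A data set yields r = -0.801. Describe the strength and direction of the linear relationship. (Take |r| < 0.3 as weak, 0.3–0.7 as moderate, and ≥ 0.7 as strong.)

r = -0.801 < 0 so the relationship is negative.
|r| = 0.801, which falls in the strong range.

strong negative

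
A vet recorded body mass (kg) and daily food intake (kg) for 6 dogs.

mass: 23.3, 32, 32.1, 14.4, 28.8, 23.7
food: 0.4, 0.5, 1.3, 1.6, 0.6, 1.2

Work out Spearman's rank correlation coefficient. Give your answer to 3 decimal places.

-0.086

Rank mass: 2, 5, 6, 1, 4, 3
Rank food: 1, 2, 5, 6, 3, 4
d = rank(mass) − rank(food): 1, 3, 1, -5, 1, -1; Σd² = 38
ρ = 1 − 6Σd² / [n(n²−1)] = 1 − 6×38 / (6×35) = 1 − 228/210 ≈ -0.086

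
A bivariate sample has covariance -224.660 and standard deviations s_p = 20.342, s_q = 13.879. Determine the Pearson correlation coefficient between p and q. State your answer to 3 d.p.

-0.796

r = Cov(p,q) / (s_p · s_q) = -224.660 / (20.342 × 13.879)
  = -224.660 / 282.3266 ≈ -0.796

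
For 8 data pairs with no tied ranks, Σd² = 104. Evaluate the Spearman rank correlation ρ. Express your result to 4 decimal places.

ρ = 1 − 6Σd² / [n(n²−1)] = 1 − 6×104 / (8×63)
  = 1 − 624/504 = 1 − 1.23810 ≈ -0.2381

-0.2381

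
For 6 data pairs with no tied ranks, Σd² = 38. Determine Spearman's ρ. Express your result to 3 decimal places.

ρ = 1 − 6Σd² / [n(n²−1)] = 1 − 6×38 / (6×35)
  = 1 − 228/210 = 1 − 1.0857 ≈ -0.086

-0.086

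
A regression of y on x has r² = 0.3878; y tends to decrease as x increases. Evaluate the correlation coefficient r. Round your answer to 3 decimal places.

|r| = √0.3878 = 0.623
The association is negative, so r = −0.623.

-0.623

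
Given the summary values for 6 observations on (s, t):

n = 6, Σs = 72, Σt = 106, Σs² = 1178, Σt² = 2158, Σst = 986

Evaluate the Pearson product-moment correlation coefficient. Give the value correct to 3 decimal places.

r = (nΣst − ΣsΣt) / √[(nΣs² − (Σs)²)(nΣt² − (Σt)²)]
Numerator: 6×986 − 72×106 = -1716
Denominator: √[(7068 − 5184)(12948 − 11236)] = √[1884 × 1712] = 1795.9421
r = -1716 / 1795.9421 ≈ -0.955

-0.955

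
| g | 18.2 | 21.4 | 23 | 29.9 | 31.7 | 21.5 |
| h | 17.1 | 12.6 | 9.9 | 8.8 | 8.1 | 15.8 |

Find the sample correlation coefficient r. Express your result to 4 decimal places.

-0.8762

n = 6, Σg = 145.7, Σh = 72.3, Σg² = 3679.35, Σh² = 941.87, Σgh = 1668.15
nΣgh − ΣgΣh = 10008.9 − 10534.11 = -525.21
nΣg² − (Σg)² = 22076.1 − 21228.49 = 847.61; nΣh² − (Σh)² = 5651.22 − 5227.29 = 423.93
r = -525.21 / √(847.61 × 423.93) = -525.21 / 599.4392 ≈ -0.8762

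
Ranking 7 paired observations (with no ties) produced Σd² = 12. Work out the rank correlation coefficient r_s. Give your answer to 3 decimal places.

0.786

ρ = 1 − 6Σd² / [n(n²−1)] = 1 − 6×12 / (7×48)
  = 1 − 72/336 = 1 − 0.2143 ≈ 0.786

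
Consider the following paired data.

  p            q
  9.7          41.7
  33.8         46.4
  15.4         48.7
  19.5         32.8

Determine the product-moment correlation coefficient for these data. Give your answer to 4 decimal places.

0.1762

n = 4, Σp = 78.4, Σq = 169.6, Σp² = 1853.94, Σq² = 7339.38, Σpq = 3362.39
nΣpq − ΣpΣq = 13449.56 − 13296.64 = 152.92
nΣp² − (Σp)² = 7415.76 − 6146.56 = 1269.2; nΣq² − (Σq)² = 29357.52 − 28764.16 = 593.36
r = 152.92 / √(1269.2 × 593.36) = 152.92 / 867.8090 ≈ 0.1762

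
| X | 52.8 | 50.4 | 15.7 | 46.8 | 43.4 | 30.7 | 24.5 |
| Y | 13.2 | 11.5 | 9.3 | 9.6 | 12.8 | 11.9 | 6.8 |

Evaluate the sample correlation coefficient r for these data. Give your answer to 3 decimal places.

0.637

n = 7, ΣX = 264.3, ΣY = 75.1, ΣX² = 11191.03, ΣY² = 836.83, ΣXY = 2959.3
nΣXY − ΣXΣY = 20715.1 − 19848.93 = 866.17
nΣX² − (ΣX)² = 78337.21 − 69854.49 = 8482.72; nΣY² − (ΣY)² = 5857.81 − 5640.01 = 217.8
r = 866.17 / √(8482.72 × 217.8) = 866.17 / 1359.2411 ≈ 0.637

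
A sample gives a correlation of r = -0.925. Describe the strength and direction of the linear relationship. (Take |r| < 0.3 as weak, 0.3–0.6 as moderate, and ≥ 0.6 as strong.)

strong negative

r = -0.925 < 0 so the relationship is negative.
|r| = 0.925, which falls in the strong range.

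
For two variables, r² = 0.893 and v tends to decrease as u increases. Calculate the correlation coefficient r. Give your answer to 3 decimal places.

-0.945

|r| = √0.893 = 0.945
The association is negative, so r = −0.945.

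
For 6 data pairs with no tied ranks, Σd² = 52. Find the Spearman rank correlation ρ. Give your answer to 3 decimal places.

-0.486

ρ = 1 − 6Σd² / [n(n²−1)] = 1 − 6×52 / (6×35)
  = 1 − 312/210 = 1 − 1.4857 ≈ -0.486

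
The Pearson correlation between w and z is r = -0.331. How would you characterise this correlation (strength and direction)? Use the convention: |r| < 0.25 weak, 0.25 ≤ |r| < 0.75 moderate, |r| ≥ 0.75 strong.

r = -0.331 < 0 so the relationship is negative.
|r| = 0.331, which falls in the moderate range.

moderate negative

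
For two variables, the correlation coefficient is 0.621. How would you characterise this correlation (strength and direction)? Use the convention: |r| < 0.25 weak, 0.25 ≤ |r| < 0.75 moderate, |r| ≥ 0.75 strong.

r = 0.621 > 0 so the relationship is positive.
|r| = 0.621, which falls in the moderate range.

moderate positive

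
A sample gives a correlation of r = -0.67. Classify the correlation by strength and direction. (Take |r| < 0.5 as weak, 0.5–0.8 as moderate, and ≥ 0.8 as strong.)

r = -0.67 < 0 so the relationship is negative.
|r| = 0.67, which falls in the moderate range.

moderate negative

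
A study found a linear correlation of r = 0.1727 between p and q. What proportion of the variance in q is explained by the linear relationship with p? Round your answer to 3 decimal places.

0.030

r² = (0.1727)² = 0.030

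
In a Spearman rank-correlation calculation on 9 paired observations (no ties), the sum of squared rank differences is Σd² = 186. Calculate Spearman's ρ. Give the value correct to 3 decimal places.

-0.550

ρ = 1 − 6Σd² / [n(n²−1)] = 1 − 6×186 / (9×80)
  = 1 − 1116/720 = 1 − 1.5500 ≈ -0.550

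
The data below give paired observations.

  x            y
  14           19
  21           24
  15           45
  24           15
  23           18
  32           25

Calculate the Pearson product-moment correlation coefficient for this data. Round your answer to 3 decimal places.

-0.337

n = 6, Σx = 129, Σy = 146, Σx² = 2991, Σy² = 4136, Σxy = 3019
nΣxy − ΣxΣy = 18114 − 18834 = -720
nΣx² − (Σx)² = 17946 − 16641 = 1305; nΣy² − (Σy)² = 24816 − 21316 = 3500
r = -720 / √(1305 × 3500) = -720 / 2137.1710 ≈ -0.337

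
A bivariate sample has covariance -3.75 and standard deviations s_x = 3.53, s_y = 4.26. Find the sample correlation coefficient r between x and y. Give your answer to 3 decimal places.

-0.249

r = Cov(x,y) / (s_x · s_y) = -3.75 / (3.53 × 4.26)
  = -3.75 / 15.0378 ≈ -0.249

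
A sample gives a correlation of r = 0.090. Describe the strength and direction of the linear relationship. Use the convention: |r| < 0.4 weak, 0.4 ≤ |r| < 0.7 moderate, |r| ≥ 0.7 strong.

r = 0.090 > 0 so the relationship is positive.
|r| = 0.090, which falls in the weak range.

weak positive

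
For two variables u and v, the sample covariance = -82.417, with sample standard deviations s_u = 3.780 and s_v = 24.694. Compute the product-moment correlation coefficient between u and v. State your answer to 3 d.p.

r = Cov(u,v) / (s_u · s_v) = -82.417 / (3.780 × 24.694)
  = -82.417 / 93.3433 ≈ -0.883

-0.883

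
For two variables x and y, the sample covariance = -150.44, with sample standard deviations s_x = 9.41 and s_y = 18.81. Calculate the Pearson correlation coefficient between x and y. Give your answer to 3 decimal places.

r = Cov(x,y) / (s_x · s_y) = -150.44 / (9.41 × 18.81)
  = -150.44 / 177.0021 ≈ -0.850

-0.850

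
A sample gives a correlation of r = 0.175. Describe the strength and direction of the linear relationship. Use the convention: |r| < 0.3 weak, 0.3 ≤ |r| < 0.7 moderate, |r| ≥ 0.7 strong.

r = 0.175 > 0 so the relationship is positive.
|r| = 0.175, which falls in the weak range.

weak positive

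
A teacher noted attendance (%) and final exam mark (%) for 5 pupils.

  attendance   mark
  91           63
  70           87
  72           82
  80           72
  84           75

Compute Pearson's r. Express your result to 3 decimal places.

n = 5, Σx = 397, Σy = 379, Σx² = 31821, Σy² = 29071, Σxy = 29787
nΣxy − ΣxΣy = 148935 − 150463 = -1528
nΣx² − (Σx)² = 159105 − 157609 = 1496; nΣy² − (Σy)² = 145355 − 143641 = 1714
r = -1528 / √(1496 × 1714) = -1528 / 1601.2945 ≈ -0.954

-0.954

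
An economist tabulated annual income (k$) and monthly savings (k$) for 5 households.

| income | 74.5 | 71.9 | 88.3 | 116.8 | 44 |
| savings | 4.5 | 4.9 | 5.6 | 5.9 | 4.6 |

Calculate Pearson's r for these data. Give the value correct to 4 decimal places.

n = 5, Σx = 395.5, Σy = 25.5, Σx² = 34094.99, Σy² = 131.59, Σxy = 2073.56
nΣxy − ΣxΣy = 10367.8 − 10085.25 = 282.55
nΣx² − (Σx)² = 170474.95 − 156420.25 = 14054.7; nΣy² − (Σy)² = 657.95 − 650.25 = 7.7
r = 282.55 / √(14054.7 × 7.7) = 282.55 / 328.9699 ≈ 0.8589

0.8589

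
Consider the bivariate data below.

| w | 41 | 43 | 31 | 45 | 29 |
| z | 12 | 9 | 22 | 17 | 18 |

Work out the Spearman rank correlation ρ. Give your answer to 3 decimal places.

-0.600

Rank w: 3, 4, 2, 5, 1
Rank z: 2, 1, 5, 3, 4
d = rank(w) − rank(z): 1, 3, -3, 2, -3; Σd² = 32
ρ = 1 − 6Σd² / [n(n²−1)] = 1 − 6×32 / (5×24) = 1 − 192/120 ≈ -0.600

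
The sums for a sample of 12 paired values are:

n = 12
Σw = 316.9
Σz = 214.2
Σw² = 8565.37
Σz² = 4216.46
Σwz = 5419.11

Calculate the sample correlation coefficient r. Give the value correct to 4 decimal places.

r = (nΣwz − ΣwΣz) / √[(nΣw² − (Σw)²)(nΣz² − (Σz)²)]
Numerator: 12×5419.11 − 316.9×214.2 = -2850.66
Denominator: √[(102784.44 − 100425.61)(50597.52 − 45881.64)] = √[2358.83 × 4715.88] = 3335.2600
r = -2850.66 / 3335.2600 ≈ -0.8547

-0.8547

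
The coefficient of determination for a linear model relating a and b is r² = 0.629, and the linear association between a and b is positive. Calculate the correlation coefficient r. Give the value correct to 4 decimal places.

0.7931

|r| = √0.629 = 0.7931
The association is positive, so r = 0.7931.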